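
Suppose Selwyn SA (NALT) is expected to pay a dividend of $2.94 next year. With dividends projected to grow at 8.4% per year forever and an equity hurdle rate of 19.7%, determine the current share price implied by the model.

Gordon growth model: P₀ = D₁/(r − g), with D₁ = 2.94 given directly.
P₀ = 2.9400 / (0.197 − 0.084) = 2.9400 / 0.113 = 26.0177

$26.02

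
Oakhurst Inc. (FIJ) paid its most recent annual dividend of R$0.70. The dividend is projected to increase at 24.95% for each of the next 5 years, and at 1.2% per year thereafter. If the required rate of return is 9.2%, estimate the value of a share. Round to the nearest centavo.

Two-stage DDM. Project D₁…D_5 at 0.2495, terminal growth 0.012, discount at r = 0.092.
D_1 = 0.8747
D_2 = 1.0929
D_3 = 1.3655
D_4 = 1.7063
D_5 = 2.1320
Terminal value at t=5: TV = D_6/(r−g) = 2.1575/(0.092−0.012) = 26.9693
P₀ = 0.8747/(1+0.092)^1 + 1.0929/(1+0.092)^2 + 1.3655/(1+0.092)^3 + 1.7063/(1+0.092)^4 + 2.1320/(1+0.092)^5 + 26.9693/(1+0.092)^5 = 22.7073

R$22.71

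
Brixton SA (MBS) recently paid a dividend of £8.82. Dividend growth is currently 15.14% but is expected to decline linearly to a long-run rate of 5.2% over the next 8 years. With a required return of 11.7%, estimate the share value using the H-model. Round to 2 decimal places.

£196.70

H-model: P₀ = D₀[(1+g_L) + H(g_S−g_L)]/(r−g_L), with H = 8/2 = 4.
P₀ = 8.82 × [(1+0.052) + 4×(0.1514−0.052)] / (0.117−0.052)
   = 8.82 × 1.4496 / 0.065 = 196.6996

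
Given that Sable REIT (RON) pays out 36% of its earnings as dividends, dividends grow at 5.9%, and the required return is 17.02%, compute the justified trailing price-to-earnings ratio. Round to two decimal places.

3.43

Justified trailing P/E = b(1+g)/(r−g) = 0.36×(1+0.059)/(0.1702−0.059) = 3.4284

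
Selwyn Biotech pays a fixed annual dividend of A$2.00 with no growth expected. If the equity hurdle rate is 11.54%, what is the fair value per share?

A$17.33

Zero-growth DDM (perpetuity): P₀ = D/r = 2.00 / 0.1154 = 17.3310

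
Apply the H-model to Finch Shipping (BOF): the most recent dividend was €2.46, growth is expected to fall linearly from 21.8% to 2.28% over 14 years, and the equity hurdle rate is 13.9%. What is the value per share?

€50.58

H-model: P₀ = D₀[(1+g_L) + H(g_S−g_L)]/(r−g_L), with H = 14/2 = 7.
P₀ = 2.46 × [(1+0.0228) + 7×(0.218−0.0228)] / (0.139−0.0228)
   = 2.46 × 2.3892 / 0.1162 = 50.5803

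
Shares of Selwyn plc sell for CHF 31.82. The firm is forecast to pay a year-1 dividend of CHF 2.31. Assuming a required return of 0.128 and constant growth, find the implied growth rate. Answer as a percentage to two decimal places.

5.54%

From P₀ = D₁/(r − g), the implied growth is g = r − D₁/P₀.
g = 0.128 − 2.31/31.82 = 0.128 − 0.07260 = 0.05540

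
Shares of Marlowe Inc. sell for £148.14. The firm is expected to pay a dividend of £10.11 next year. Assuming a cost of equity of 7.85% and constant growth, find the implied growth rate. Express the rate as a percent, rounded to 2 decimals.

From P₀ = D₁/(r − g), the implied growth is g = r − D₁/P₀.
g = 0.0785 − 10.11/148.14 = 0.0785 − 0.06825 = 0.01025

1.03%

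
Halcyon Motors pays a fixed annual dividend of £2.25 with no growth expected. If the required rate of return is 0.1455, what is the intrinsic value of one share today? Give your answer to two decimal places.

£15.46

Zero-growth DDM (perpetuity): P₀ = D/r = 2.25 / 0.1455 = 15.4639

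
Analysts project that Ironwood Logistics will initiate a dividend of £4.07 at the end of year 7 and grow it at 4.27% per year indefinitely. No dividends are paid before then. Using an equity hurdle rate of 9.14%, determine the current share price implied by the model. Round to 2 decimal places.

£49.45

Deferred-dividend DDM. At t=6 the remaining stream is a growing perpetuity with first payment D_7 = 4.07.
V_6 = D_7/(r−g) = 4.07/(0.0914−0.0427) = 83.5729
P₀ = V_6/(1+r)^6 = 83.5729/(1+0.0914)^6 = 49.4495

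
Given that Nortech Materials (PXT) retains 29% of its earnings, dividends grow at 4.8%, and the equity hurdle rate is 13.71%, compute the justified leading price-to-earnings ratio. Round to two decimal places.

7.97

Payout ratio b = 1 − 0.29 = 0.71.
Justified leading P/E = b/(r−g) = 0.71/(0.1371−0.048) = 7.9686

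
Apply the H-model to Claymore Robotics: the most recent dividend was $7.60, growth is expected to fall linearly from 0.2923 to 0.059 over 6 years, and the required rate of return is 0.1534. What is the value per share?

$141.61

H-model: P₀ = D₀[(1+g_L) + H(g_S−g_L)]/(r−g_L), with H = 6/2 = 3.
P₀ = 7.60 × [(1+0.059) + 3×(0.2923−0.059)] / (0.1534−0.059)
   = 7.60 × 1.7589 / 0.0944 = 141.6064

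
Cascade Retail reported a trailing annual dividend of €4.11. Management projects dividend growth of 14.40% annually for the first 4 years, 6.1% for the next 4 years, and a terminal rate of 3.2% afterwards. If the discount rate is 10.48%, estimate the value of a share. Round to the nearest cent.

€92.03

Three-stage DDM. Project D₁…D_8; terminal Gordon value at t=8 with g = 0.032; discount at r = 0.1048.
D_1 = 4.7018
D_2 = 5.3789
D_3 = 6.1535
D_4 = 7.0396
D_5 = 7.4690
D_6 = 7.9246
D_7 = 8.4080
D_8 = 8.9209
TV_8 = 9.2063/(0.1048−0.032) = 126.4608
P₀ = Σ Dₜ/(1+r)ᵗ + TV_8/(1+r)^8 = 92.0262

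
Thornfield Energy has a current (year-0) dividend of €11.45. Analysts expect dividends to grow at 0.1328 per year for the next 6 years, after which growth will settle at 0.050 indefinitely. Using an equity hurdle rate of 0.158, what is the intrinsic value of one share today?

Two-stage DDM. Project D₁…D_6 at 0.1328, terminal growth 0.05, discount at r = 0.158.
D_1 = 12.9706
D_2 = 14.6931
D_3 = 16.6443
D_4 = 18.8546
D_5 = 21.3585
D_6 = 24.1950
Terminal value at t=6: TV = D_7/(r−g) = 25.4047/(0.158−0.05) = 235.2288
P₀ = 12.9706/(1+0.158)^1 + 14.6931/(1+0.158)^2 + 16.6443/(1+0.158)^3 + 18.8546/(1+0.158)^4 + 21.3585/(1+0.158)^5 + 24.1950/(1+0.158)^6 + 235.2288/(1+0.158)^6 = 161.2058

€161.21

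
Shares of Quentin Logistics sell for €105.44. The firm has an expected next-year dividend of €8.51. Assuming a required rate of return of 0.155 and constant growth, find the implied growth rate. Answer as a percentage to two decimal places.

From P₀ = D₁/(r − g), the implied growth is g = r − D₁/P₀.
g = 0.155 − 8.51/105.44 = 0.155 − 0.08071 = 0.07429

7.43%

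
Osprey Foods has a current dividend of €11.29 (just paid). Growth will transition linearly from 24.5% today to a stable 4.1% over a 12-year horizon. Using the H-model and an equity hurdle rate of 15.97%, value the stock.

€215.43

H-model: P₀ = D₀[(1+g_L) + H(g_S−g_L)]/(r−g_L), with H = 12/2 = 6.
P₀ = 11.29 × [(1+0.041) + 6×(0.245−0.041)] / (0.1597−0.041)
   = 11.29 × 2.2650 / 0.1187 = 215.4326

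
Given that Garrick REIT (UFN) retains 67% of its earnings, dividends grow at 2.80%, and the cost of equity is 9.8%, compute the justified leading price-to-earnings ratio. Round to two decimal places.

Payout ratio b = 1 − 0.67 = 0.33.
Justified leading P/E = b/(r−g) = 0.33/(0.098−0.028) = 4.7143

4.71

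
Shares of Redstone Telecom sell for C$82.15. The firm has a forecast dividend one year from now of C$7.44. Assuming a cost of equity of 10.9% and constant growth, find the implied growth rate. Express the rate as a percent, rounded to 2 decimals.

1.84%

From P₀ = D₁/(r − g), the implied growth is g = r − D₁/P₀.
g = 0.109 − 7.44/82.15 = 0.109 − 0.09057 = 0.01843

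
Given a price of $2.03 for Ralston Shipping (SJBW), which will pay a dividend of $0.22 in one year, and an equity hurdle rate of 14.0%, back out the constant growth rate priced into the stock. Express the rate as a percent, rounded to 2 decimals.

3.16%

From P₀ = D₁/(r − g), the implied growth is g = r − D₁/P₀.
g = 0.14 − 0.22/2.03 = 0.14 − 0.10837 = 0.03163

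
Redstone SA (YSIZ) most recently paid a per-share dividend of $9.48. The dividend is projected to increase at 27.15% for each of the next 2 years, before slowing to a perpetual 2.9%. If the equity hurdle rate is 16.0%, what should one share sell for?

Two-stage DDM. Project D₁…D_2 at 0.2715, terminal growth 0.029, discount at r = 0.16.
D_1 = 12.0538
D_2 = 15.3264
Terminal value at t=2: TV = D_3/(r−g) = 15.7709/(0.16−0.029) = 120.3885
P₀ = 12.0538/(1+0.16)^1 + 15.3264/(1+0.16)^2 + 120.3885/(1+0.16)^2 = 111.2496

$111.25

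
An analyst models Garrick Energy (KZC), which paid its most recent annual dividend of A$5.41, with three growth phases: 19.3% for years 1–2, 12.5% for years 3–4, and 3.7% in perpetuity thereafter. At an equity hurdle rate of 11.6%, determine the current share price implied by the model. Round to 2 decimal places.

Three-stage DDM. Project D₁…D_4; terminal Gordon value at t=4 with g = 0.037; discount at r = 0.116.
D_1 = 6.4541
D_2 = 7.6998
D_3 = 8.6622
D_4 = 9.7450
TV_4 = 10.1056/(0.116−0.037) = 127.9189
P₀ = Σ Dₜ/(1+r)ᵗ + TV_4/(1+r)^4 = 106.9467

A$106.95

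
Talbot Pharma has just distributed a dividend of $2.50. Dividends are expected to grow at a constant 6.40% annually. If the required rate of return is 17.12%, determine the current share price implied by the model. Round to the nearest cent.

Gordon growth model: P₀ = D₁/(r − g). D₁ = 2.50 × (1 + 0.064) = 2.6600.
P₀ = 2.6600 / (0.1712 − 0.064) = 2.6600 / 0.1072 = 24.8134

$24.81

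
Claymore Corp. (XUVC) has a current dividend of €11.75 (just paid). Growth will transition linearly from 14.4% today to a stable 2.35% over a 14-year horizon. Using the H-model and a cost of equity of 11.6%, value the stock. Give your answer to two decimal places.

€237.16

H-model: P₀ = D₀[(1+g_L) + H(g_S−g_L)]/(r−g_L), with H = 14/2 = 7.
P₀ = 11.75 × [(1+0.0235) + 7×(0.144−0.0235)] / (0.116−0.0235)
   = 11.75 × 1.8670 / 0.0925 = 237.1595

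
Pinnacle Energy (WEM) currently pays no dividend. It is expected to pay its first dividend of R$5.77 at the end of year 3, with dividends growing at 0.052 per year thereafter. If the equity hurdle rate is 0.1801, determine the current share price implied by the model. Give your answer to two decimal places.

Deferred-dividend DDM. At t=2 the remaining stream is a growing perpetuity with first payment D_3 = 5.77.
V_2 = D_3/(r−g) = 5.77/(0.1801−0.052) = 45.0429
P₀ = V_2/(1+r)^2 = 45.0429/(1+0.1801)^2 = 32.3437

R$32.34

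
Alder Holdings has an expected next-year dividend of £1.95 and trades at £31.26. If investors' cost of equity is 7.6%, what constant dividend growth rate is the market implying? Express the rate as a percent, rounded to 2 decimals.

From P₀ = D₁/(r − g), the implied growth is g = r − D₁/P₀.
g = 0.076 − 1.95/31.26 = 0.076 − 0.06238 = 0.01362

1.36%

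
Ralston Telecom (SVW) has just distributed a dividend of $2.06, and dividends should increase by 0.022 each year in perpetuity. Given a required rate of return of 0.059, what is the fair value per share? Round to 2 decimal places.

Gordon growth model: P₀ = D₁/(r − g). D₁ = 2.06 × (1 + 0.022) = 2.1053.
P₀ = 2.1053 / (0.059 − 0.022) = 2.1053 / 0.037 = 56.9005

$56.90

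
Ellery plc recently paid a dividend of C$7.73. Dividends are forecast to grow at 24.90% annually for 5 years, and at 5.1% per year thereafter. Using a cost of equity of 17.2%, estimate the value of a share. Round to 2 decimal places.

C$139.26

Two-stage DDM. Project D₁…D_5 at 0.249, terminal growth 0.051, discount at r = 0.172.
D_1 = 9.6548
D_2 = 12.0588
D_3 = 15.0615
D_4 = 18.8118
D_5 = 23.4959
Terminal value at t=5: TV = D_6/(r−g) = 24.6942/(0.172−0.051) = 204.0840
P₀ = 9.6548/(1+0.172)^1 + 12.0588/(1+0.172)^2 + 15.0615/(1+0.172)^3 + 18.8118/(1+0.172)^4 + 23.4959/(1+0.172)^5 + 204.0840/(1+0.172)^5 = 139.2624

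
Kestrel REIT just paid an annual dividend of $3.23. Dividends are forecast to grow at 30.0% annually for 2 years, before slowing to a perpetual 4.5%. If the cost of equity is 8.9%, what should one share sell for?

$117.78

Two-stage DDM. Project D₁…D_2 at 0.3, terminal growth 0.045, discount at r = 0.089.
D_1 = 4.1990
D_2 = 5.4587
Terminal value at t=2: TV = D_3/(r−g) = 5.7043/(0.089−0.045) = 129.6441
P₀ = 4.1990/(1+0.089)^1 + 5.4587/(1+0.089)^2 + 129.6441/(1+0.089)^2 = 117.7781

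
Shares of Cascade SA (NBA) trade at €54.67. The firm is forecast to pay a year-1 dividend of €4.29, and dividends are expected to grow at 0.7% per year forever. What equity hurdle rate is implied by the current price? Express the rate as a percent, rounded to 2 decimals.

8.55%

Rearranging the constant-growth DDM: r = D₁/P₀ + g.
r = 4.2900 / 54.67 + 0.007 = 0.07847 + 0.007 = 0.08547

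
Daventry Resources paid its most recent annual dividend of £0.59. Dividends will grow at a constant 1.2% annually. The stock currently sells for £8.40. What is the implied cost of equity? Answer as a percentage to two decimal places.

Rearranging the constant-growth DDM: r = D₁/P₀ + g.
D₁ = 0.59 × (1 + 0.012) = 0.5971.
r = 0.5971 / 8.40 + 0.012 = 0.07108 + 0.012 = 0.08308

8.31%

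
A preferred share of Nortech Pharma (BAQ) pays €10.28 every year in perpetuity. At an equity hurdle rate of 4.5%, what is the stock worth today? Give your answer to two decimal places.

€228.44

Zero-growth DDM (perpetuity): P₀ = D/r = 10.28 / 0.045 = 228.4444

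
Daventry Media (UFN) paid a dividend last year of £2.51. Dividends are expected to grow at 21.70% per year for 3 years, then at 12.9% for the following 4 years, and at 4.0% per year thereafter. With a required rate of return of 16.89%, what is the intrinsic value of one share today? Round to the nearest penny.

Three-stage DDM. Project D₁…D_7; terminal Gordon value at t=7 with g = 0.04; discount at r = 0.1689.
D_1 = 3.0547
D_2 = 3.7175
D_3 = 4.5242
D_4 = 5.1079
D_5 = 5.7668
D_6 = 6.5107
D_7 = 7.3506
TV_7 = 7.6446/(0.1689−0.04) = 59.3064
P₀ = Σ Dₜ/(1+r)ᵗ + TV_7/(1+r)^7 = 38.4547

£38.45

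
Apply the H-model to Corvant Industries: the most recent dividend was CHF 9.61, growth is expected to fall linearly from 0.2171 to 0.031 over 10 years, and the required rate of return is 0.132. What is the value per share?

H-model: P₀ = D₀[(1+g_L) + H(g_S−g_L)]/(r−g_L), with H = 10/2 = 5.
P₀ = 9.61 × [(1+0.031) + 5×(0.2171−0.031)] / (0.132−0.031)
   = 9.61 × 1.9615 / 0.101 = 186.6338

CHF 186.63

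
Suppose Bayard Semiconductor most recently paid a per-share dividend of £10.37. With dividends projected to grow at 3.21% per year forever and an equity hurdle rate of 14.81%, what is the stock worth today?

£92.27

Gordon growth model: P₀ = D₁/(r − g). D₁ = 10.37 × (1 + 0.0321) = 10.7029.
P₀ = 10.7029 / (0.1481 − 0.0321) = 10.7029 / 0.116 = 92.2662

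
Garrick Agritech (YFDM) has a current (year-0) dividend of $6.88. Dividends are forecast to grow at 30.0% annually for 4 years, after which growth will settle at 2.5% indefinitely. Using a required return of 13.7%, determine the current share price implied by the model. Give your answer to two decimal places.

$146.50

Two-stage DDM. Project D₁…D_4 at 0.3, terminal growth 0.025, discount at r = 0.137.
D_1 = 8.9440
D_2 = 11.6272
D_3 = 15.1154
D_4 = 19.6500
Terminal value at t=4: TV = D_5/(r−g) = 20.1412/(0.137−0.025) = 179.8323
P₀ = 8.9440/(1+0.137)^1 + 11.6272/(1+0.137)^2 + 15.1154/(1+0.137)^3 + 19.6500/(1+0.137)^4 + 179.8323/(1+0.137)^4 = 146.5047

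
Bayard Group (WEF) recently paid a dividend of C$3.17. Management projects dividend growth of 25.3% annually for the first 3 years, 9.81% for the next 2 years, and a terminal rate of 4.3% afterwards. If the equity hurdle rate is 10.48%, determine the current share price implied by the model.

C$98.57

Three-stage DDM. Project D₁…D_5; terminal Gordon value at t=5 with g = 0.043; discount at r = 0.1048.
D_1 = 3.9720
D_2 = 4.9769
D_3 = 6.2361
D_4 = 6.8479
D_5 = 7.5196
TV_5 = 7.8430/(0.1048−0.043) = 126.9089
P₀ = Σ Dₜ/(1+r)ᵗ + TV_5/(1+r)^5 = 98.5656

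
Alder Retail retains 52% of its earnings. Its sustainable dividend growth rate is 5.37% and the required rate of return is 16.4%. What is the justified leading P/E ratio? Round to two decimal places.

4.35

Payout ratio b = 1 − 0.52 = 0.48.
Justified leading P/E = b/(r−g) = 0.48/(0.164−0.0537) = 4.3518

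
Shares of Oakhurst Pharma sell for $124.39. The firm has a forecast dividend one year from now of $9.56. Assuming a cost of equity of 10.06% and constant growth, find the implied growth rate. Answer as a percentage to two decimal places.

From P₀ = D₁/(r − g), the implied growth is g = r − D₁/P₀.
g = 0.1006 − 9.56/124.39 = 0.1006 − 0.07686 = 0.02374

2.37%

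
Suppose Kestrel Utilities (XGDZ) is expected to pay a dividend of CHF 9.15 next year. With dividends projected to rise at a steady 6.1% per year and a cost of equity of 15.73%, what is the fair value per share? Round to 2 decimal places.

Gordon growth model: P₀ = D₁/(r − g), with D₁ = 9.15 given directly.
P₀ = 9.1500 / (0.1573 − 0.061) = 9.1500 / 0.0963 = 95.0156

CHF 95.02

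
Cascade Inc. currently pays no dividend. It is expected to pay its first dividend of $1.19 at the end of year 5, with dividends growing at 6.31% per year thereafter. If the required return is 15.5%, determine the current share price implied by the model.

$7.28

Deferred-dividend DDM. At t=4 the remaining stream is a growing perpetuity with first payment D_5 = 1.19.
V_4 = D_5/(r−g) = 1.19/(0.155−0.0631) = 12.9489
P₀ = V_4/(1+r)^4 = 12.9489/(1+0.155)^4 = 7.2762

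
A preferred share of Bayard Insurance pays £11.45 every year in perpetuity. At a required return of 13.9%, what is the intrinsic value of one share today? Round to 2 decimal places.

£82.37

Zero-growth DDM (perpetuity): P₀ = D/r = 11.45 / 0.139 = 82.3741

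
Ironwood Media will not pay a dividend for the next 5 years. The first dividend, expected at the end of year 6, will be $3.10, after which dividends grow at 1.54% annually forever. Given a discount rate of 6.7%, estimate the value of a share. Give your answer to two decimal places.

$43.44

Deferred-dividend DDM. At t=5 the remaining stream is a growing perpetuity with first payment D_6 = 3.10.
V_5 = D_6/(r−g) = 3.10/(0.067−0.0154) = 60.0775
P₀ = V_5/(1+r)^5 = 60.0775/(1+0.067)^5 = 43.4400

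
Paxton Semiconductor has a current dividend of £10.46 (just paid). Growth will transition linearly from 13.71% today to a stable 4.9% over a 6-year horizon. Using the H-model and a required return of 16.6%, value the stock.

£117.41

H-model: P₀ = D₀[(1+g_L) + H(g_S−g_L)]/(r−g_L), with H = 6/2 = 3.
P₀ = 10.46 × [(1+0.049) + 3×(0.1371−0.049)] / (0.166−0.049)
   = 10.46 × 1.3133 / 0.117 = 117.4113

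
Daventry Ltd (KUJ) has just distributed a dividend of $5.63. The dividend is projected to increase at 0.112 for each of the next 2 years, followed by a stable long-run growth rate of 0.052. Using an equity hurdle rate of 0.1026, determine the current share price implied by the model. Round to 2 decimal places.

Two-stage DDM. Project D₁…D_2 at 0.112, terminal growth 0.052, discount at r = 0.1026.
D_1 = 6.2606
D_2 = 6.9617
Terminal value at t=2: TV = D_3/(r−g) = 7.3238/(0.1026−0.052) = 144.7382
P₀ = 6.2606/(1+0.1026)^1 + 6.9617/(1+0.1026)^2 + 144.7382/(1+0.1026)^2 = 130.4593

$130.46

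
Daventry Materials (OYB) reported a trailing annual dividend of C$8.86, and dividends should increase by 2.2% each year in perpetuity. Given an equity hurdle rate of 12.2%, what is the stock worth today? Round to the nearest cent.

C$90.55

Gordon growth model: P₀ = D₁/(r − g). D₁ = 8.86 × (1 + 0.022) = 9.0549.
P₀ = 9.0549 / (0.122 − 0.022) = 9.0549 / 0.1 = 90.5492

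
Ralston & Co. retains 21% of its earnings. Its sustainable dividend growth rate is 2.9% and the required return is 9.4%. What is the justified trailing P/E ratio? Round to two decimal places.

12.51

Payout ratio b = 1 − 0.21 = 0.79.
Justified trailing P/E = b(1+g)/(r−g) = 0.79×(1+0.029)/(0.094−0.029) = 12.5063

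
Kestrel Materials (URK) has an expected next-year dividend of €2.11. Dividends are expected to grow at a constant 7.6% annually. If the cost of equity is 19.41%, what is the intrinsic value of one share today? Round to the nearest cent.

€17.87

Gordon growth model: P₀ = D₁/(r − g), with D₁ = 2.11 given directly.
P₀ = 2.1100 / (0.1941 − 0.076) = 2.1100 / 0.1181 = 17.8662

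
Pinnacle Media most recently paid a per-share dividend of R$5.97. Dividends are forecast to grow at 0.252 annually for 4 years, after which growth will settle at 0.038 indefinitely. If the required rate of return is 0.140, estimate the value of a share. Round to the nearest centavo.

Two-stage DDM. Project D₁…D_4 at 0.252, terminal growth 0.038, discount at r = 0.14.
D_1 = 7.4744
D_2 = 9.3580
D_3 = 11.7162
D_4 = 14.6687
Terminal value at t=4: TV = D_5/(r−g) = 15.2261/(0.14−0.038) = 149.2756
P₀ = 7.4744/(1+0.14)^1 + 9.3580/(1+0.14)^2 + 11.7162/(1+0.14)^3 + 14.6687/(1+0.14)^4 + 149.2756/(1+0.14)^4 = 118.7335

R$118.73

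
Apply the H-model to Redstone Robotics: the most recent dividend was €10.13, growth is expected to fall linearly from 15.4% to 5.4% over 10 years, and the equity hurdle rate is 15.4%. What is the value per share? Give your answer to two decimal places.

€157.42

H-model: P₀ = D₀[(1+g_L) + H(g_S−g_L)]/(r−g_L), with H = 10/2 = 5.
P₀ = 10.13 × [(1+0.054) + 5×(0.154−0.054)] / (0.154−0.054)
   = 10.13 × 1.5540 / 0.1 = 157.4202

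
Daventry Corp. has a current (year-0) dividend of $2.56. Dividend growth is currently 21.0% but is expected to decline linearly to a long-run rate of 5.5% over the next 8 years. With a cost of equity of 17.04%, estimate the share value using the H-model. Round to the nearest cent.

$37.16

H-model: P₀ = D₀[(1+g_L) + H(g_S−g_L)]/(r−g_L), with H = 8/2 = 4.
P₀ = 2.56 × [(1+0.055) + 4×(0.21−0.055)] / (0.1704−0.055)
   = 2.56 × 1.6750 / 0.1154 = 37.1577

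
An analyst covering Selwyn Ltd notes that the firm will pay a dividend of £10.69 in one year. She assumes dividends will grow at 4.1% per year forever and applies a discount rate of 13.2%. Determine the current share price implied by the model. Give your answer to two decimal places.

Gordon growth model: P₀ = D₁/(r − g), with D₁ = 10.69 given directly.
P₀ = 10.6900 / (0.132 − 0.041) = 10.6900 / 0.091 = 117.4725

£117.47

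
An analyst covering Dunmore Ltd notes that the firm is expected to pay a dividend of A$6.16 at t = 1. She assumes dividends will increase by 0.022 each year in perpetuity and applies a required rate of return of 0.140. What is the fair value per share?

A$52.20

Gordon growth model: P₀ = D₁/(r − g), with D₁ = 6.16 given directly.
P₀ = 6.1600 / (0.14 − 0.022) = 6.1600 / 0.118 = 52.2034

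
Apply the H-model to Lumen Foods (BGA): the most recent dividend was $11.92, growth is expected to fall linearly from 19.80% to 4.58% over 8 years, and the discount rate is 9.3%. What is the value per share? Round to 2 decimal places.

H-model: P₀ = D₀[(1+g_L) + H(g_S−g_L)]/(r−g_L), with H = 8/2 = 4.
P₀ = 11.92 × [(1+0.0458) + 4×(0.198−0.0458)] / (0.093−0.0458)
   = 11.92 × 1.6546 / 0.0472 = 417.8566

$417.86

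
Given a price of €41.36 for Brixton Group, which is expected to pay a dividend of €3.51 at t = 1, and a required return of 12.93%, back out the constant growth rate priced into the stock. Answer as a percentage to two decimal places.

From P₀ = D₁/(r − g), the implied growth is g = r − D₁/P₀.
g = 0.1293 − 3.51/41.36 = 0.1293 − 0.08486 = 0.04444

4.44%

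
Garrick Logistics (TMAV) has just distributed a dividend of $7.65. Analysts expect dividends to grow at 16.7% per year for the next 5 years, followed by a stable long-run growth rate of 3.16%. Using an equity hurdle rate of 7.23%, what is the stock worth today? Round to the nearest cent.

$345.70

Two-stage DDM. Project D₁…D_5 at 0.167, terminal growth 0.0316, discount at r = 0.0723.
D_1 = 8.9276
D_2 = 10.4185
D_3 = 12.1583
D_4 = 14.1888
D_5 = 16.5583
Terminal value at t=5: TV = D_6/(r−g) = 17.0815/(0.0723−0.0316) = 419.6939
P₀ = 8.9276/(1+0.0723)^1 + 10.4185/(1+0.0723)^2 + 12.1583/(1+0.0723)^3 + 14.1888/(1+0.0723)^4 + 16.5583/(1+0.0723)^5 + 419.6939/(1+0.0723)^5 = 345.6998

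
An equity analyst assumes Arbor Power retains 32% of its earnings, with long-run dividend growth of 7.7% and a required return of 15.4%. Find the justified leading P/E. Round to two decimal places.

8.83

Payout ratio b = 1 − 0.32 = 0.68.
Justified leading P/E = b/(r−g) = 0.68/(0.154−0.077) = 8.8312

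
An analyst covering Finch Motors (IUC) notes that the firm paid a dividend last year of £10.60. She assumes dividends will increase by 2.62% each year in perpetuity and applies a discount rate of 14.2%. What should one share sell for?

£93.94

Gordon growth model: P₀ = D₁/(r − g). D₁ = 10.60 × (1 + 0.0262) = 10.8777.
P₀ = 10.8777 / (0.142 − 0.0262) = 10.8777 / 0.1158 = 93.9354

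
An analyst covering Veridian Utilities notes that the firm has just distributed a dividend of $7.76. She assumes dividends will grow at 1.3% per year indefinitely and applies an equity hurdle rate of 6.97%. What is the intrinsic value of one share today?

$138.64

Gordon growth model: P₀ = D₁/(r − g). D₁ = 7.76 × (1 + 0.013) = 7.8609.
P₀ = 7.8609 / (0.0697 − 0.013) = 7.8609 / 0.0567 = 138.6399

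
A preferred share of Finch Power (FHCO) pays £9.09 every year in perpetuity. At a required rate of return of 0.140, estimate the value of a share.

Zero-growth DDM (perpetuity): P₀ = D/r = 9.09 / 0.14 = 64.9286

£64.93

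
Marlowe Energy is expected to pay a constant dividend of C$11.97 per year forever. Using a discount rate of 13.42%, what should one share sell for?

Zero-growth DDM (perpetuity): P₀ = D/r = 11.97 / 0.1342 = 89.1952

C$89.20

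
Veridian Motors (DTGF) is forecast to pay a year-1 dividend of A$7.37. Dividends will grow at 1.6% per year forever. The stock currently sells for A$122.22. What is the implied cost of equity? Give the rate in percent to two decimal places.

7.63%

Rearranging the constant-growth DDM: r = D₁/P₀ + g.
r = 7.3700 / 122.22 + 0.016 = 0.06030 + 0.016 = 0.07630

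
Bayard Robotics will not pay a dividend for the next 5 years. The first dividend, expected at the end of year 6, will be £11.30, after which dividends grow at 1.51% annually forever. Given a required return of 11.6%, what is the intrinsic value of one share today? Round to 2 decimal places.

£64.69

Deferred-dividend DDM. At t=5 the remaining stream is a growing perpetuity with first payment D_6 = 11.30.
V_5 = D_6/(r−g) = 11.30/(0.116−0.0151) = 111.9921
P₀ = V_5/(1+r)^5 = 111.9921/(1+0.116)^5 = 64.6943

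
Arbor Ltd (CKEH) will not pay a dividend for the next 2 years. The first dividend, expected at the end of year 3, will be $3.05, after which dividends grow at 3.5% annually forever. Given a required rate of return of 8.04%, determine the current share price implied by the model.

$57.55

Deferred-dividend DDM. At t=2 the remaining stream is a growing perpetuity with first payment D_3 = 3.05.
V_2 = D_3/(r−g) = 3.05/(0.0804−0.035) = 67.1806
P₀ = V_2/(1+r)^2 = 67.1806/(1+0.0804)^2 = 57.5539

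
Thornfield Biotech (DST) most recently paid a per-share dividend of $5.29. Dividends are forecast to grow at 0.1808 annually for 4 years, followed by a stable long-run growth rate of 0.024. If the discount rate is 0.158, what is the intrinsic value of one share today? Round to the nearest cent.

$65.93

Two-stage DDM. Project D₁…D_4 at 0.1808, terminal growth 0.024, discount at r = 0.158.
D_1 = 6.2464
D_2 = 7.3758
D_3 = 8.7093
D_4 = 10.2840
Terminal value at t=4: TV = D_5/(r−g) = 10.5308/(0.158−0.024) = 78.5880
P₀ = 6.2464/(1+0.158)^1 + 7.3758/(1+0.158)^2 + 8.7093/(1+0.158)^3 + 10.2840/(1+0.158)^4 + 78.5880/(1+0.158)^4 = 65.9263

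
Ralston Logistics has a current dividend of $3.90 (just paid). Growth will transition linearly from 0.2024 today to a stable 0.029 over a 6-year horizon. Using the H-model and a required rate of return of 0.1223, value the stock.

$64.76

H-model: P₀ = D₀[(1+g_L) + H(g_S−g_L)]/(r−g_L), with H = 6/2 = 3.
P₀ = 3.90 × [(1+0.029) + 3×(0.2024−0.029)] / (0.1223−0.029)
   = 3.90 × 1.5492 / 0.0933 = 64.7576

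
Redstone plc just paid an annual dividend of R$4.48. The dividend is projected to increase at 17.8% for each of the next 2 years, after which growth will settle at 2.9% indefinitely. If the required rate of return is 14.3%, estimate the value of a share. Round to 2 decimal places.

R$52.33

Two-stage DDM. Project D₁…D_2 at 0.178, terminal growth 0.029, discount at r = 0.143.
D_1 = 5.2774
D_2 = 6.2168
Terminal value at t=2: TV = D_3/(r−g) = 6.3971/(0.143−0.029) = 56.1150
P₀ = 5.2774/(1+0.143)^1 + 6.2168/(1+0.143)^2 + 56.1150/(1+0.143)^2 = 52.3281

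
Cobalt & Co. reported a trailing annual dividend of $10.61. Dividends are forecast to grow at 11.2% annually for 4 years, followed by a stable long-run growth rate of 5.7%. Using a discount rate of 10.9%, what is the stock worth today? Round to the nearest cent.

$260.74

Two-stage DDM. Project D₁…D_4 at 0.112, terminal growth 0.057, discount at r = 0.109.
D_1 = 11.7983
D_2 = 13.1197
D_3 = 14.5891
D_4 = 16.2231
Terminal value at t=4: TV = D_5/(r−g) = 17.1478/(0.109−0.057) = 329.7662
P₀ = 11.7983/(1+0.109)^1 + 13.1197/(1+0.109)^2 + 14.5891/(1+0.109)^3 + 16.2231/(1+0.109)^4 + 329.7662/(1+0.109)^4 = 260.7396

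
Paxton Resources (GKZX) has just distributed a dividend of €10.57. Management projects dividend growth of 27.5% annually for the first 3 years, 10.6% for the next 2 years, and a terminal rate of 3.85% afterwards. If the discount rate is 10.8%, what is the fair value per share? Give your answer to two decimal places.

Three-stage DDM. Project D₁…D_5; terminal Gordon value at t=5 with g = 0.0385; discount at r = 0.108.
D_1 = 13.4767
D_2 = 17.1829
D_3 = 21.9081
D_4 = 24.2304
D_5 = 26.7988
TV_5 = 27.8306/(0.108−0.0385) = 400.4400
P₀ = Σ Dₜ/(1+r)ᵗ + TV_5/(1+r)^5 = 314.1844

€314.18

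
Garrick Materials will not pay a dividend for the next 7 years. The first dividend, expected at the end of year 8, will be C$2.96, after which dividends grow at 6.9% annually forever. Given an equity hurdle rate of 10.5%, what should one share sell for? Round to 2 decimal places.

C$40.87

Deferred-dividend DDM. At t=7 the remaining stream is a growing perpetuity with first payment D_8 = 2.96.
V_7 = D_8/(r−g) = 2.96/(0.105−0.069) = 82.2222
P₀ = V_7/(1+r)^7 = 82.2222/(1+0.105)^7 = 40.8746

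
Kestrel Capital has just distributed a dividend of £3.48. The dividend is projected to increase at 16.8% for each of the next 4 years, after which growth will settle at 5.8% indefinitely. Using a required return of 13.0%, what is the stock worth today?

Two-stage DDM. Project D₁…D_4 at 0.168, terminal growth 0.058, discount at r = 0.13.
D_1 = 4.0646
D_2 = 4.7475
D_3 = 5.5451
D_4 = 6.4767
Terminal value at t=4: TV = D_5/(r−g) = 6.8523/(0.13−0.058) = 95.1708
P₀ = 4.0646/(1+0.13)^1 + 4.7475/(1+0.13)^2 + 5.5451/(1+0.13)^3 + 6.4767/(1+0.13)^4 + 95.1708/(1+0.13)^4 = 73.5003

£73.50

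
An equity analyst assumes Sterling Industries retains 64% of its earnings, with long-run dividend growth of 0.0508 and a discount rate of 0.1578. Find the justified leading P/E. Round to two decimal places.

3.36

Payout ratio b = 1 − 0.64 = 0.36.
Justified leading P/E = b/(r−g) = 0.36/(0.1578−0.0508) = 3.3645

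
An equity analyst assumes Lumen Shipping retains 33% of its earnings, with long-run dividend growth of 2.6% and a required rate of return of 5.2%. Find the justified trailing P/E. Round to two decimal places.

26.44

Payout ratio b = 1 − 0.33 = 0.67.
Justified trailing P/E = b(1+g)/(r−g) = 0.67×(1+0.026)/(0.052−0.026) = 26.4392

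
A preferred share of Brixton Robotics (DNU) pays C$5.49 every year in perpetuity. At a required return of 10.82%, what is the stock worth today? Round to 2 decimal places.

C$50.74

Zero-growth DDM (perpetuity): P₀ = D/r = 5.49 / 0.1082 = 50.7394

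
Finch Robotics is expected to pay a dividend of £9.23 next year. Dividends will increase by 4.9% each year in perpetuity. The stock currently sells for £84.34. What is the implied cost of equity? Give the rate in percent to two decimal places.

15.84%

Rearranging the constant-growth DDM: r = D₁/P₀ + g.
r = 9.2300 / 84.34 + 0.049 = 0.10944 + 0.049 = 0.15844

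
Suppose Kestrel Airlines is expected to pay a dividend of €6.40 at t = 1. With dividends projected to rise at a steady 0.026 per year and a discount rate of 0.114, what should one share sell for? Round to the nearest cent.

Gordon growth model: P₀ = D₁/(r − g), with D₁ = 6.40 given directly.
P₀ = 6.4000 / (0.114 − 0.026) = 6.4000 / 0.088 = 72.7273

€72.73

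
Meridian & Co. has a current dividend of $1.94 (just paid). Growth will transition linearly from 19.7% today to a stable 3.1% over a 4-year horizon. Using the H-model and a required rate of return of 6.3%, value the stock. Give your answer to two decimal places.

H-model: P₀ = D₀[(1+g_L) + H(g_S−g_L)]/(r−g_L), with H = 4/2 = 2.
P₀ = 1.94 × [(1+0.031) + 2×(0.197−0.031)] / (0.063−0.031)
   = 1.94 × 1.3630 / 0.032 = 82.6319

$82.63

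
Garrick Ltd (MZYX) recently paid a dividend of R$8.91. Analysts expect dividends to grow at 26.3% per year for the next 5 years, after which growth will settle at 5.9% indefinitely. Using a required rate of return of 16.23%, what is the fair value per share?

R$195.94

Two-stage DDM. Project D₁…D_5 at 0.263, terminal growth 0.059, discount at r = 0.1623.
D_1 = 11.2533
D_2 = 14.2130
D_3 = 17.9510
D_4 = 22.6721
D_5 = 28.6348
Terminal value at t=5: TV = D_6/(r−g) = 30.3243/(0.1623−0.059) = 293.5554
P₀ = 11.2533/(1+0.1623)^1 + 14.2130/(1+0.1623)^2 + 17.9510/(1+0.1623)^3 + 22.6721/(1+0.1623)^4 + 28.6348/(1+0.1623)^5 + 293.5554/(1+0.1623)^5 = 195.9450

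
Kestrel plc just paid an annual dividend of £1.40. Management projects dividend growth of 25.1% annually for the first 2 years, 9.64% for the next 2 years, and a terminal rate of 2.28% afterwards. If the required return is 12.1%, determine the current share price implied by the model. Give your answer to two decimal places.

£24.05

Three-stage DDM. Project D₁…D_4; terminal Gordon value at t=4 with g = 0.0228; discount at r = 0.121.
D_1 = 1.7514
D_2 = 2.1910
D_3 = 2.4022
D_4 = 2.6338
TV_4 = 2.6938/(0.121−0.0228) = 27.4322
P₀ = Σ Dₜ/(1+r)ᵗ + TV_4/(1+r)^4 = 24.0505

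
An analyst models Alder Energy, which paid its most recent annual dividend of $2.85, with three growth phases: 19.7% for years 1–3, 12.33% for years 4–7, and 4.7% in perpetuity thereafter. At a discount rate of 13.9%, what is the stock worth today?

Three-stage DDM. Project D₁…D_7; terminal Gordon value at t=7 with g = 0.047; discount at r = 0.139.
D_1 = 3.4115
D_2 = 4.0835
D_3 = 4.8880
D_4 = 5.4906
D_5 = 6.1676
D_6 = 6.9281
D_7 = 7.7823
TV_7 = 8.1481/(0.139−0.047) = 88.5664
P₀ = Σ Dₜ/(1+r)ᵗ + TV_7/(1+r)^7 = 57.8452

$57.85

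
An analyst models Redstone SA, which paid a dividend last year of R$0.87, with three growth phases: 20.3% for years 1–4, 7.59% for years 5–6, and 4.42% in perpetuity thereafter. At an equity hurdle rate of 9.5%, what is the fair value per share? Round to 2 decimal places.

R$32.05

Three-stage DDM. Project D₁…D_6; terminal Gordon value at t=6 with g = 0.0442; discount at r = 0.095.
D_1 = 1.0466
D_2 = 1.2591
D_3 = 1.5147
D_4 = 1.8221
D_5 = 1.9604
D_6 = 2.1092
TV_6 = 2.2025/(0.095−0.0442) = 43.3556
P₀ = Σ Dₜ/(1+r)ᵗ + TV_6/(1+r)^6 = 32.0472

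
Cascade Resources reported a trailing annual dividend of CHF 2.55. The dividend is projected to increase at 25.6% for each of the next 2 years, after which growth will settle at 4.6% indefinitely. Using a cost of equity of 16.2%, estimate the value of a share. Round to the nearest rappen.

CHF 32.60

Two-stage DDM. Project D₁…D_2 at 0.256, terminal growth 0.046, discount at r = 0.162.
D_1 = 3.2028
D_2 = 4.0227
Terminal value at t=2: TV = D_3/(r−g) = 4.2078/(0.162−0.046) = 36.2738
P₀ = 3.2028/(1+0.162)^1 + 4.0227/(1+0.162)^2 + 36.2738/(1+0.162)^2 = 32.6002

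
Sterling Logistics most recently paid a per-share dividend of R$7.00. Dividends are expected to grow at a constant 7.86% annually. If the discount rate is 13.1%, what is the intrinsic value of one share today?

R$144.09

Gordon growth model: P₀ = D₁/(r − g). D₁ = 7.00 × (1 + 0.0786) = 7.5502.
P₀ = 7.5502 / (0.131 − 0.0786) = 7.5502 / 0.0524 = 144.0878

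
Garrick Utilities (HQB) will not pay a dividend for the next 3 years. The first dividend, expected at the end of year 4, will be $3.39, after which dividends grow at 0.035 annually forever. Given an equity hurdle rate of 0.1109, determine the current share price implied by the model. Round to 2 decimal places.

$32.58

Deferred-dividend DDM. At t=3 the remaining stream is a growing perpetuity with first payment D_4 = 3.39.
V_3 = D_4/(r−g) = 3.39/(0.1109−0.035) = 44.6640
P₀ = V_3/(1+r)^3 = 44.6640/(1+0.1109)^3 = 32.5786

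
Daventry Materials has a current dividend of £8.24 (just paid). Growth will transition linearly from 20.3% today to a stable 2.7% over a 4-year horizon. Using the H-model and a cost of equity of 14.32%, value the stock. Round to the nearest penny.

H-model: P₀ = D₀[(1+g_L) + H(g_S−g_L)]/(r−g_L), with H = 4/2 = 2.
P₀ = 8.24 × [(1+0.027) + 2×(0.203−0.027)] / (0.1432−0.027)
   = 8.24 × 1.3790 / 0.1162 = 97.7880

£97.79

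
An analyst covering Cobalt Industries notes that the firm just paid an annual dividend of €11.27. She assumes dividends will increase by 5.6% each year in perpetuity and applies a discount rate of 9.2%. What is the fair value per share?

Gordon growth model: P₀ = D₁/(r − g). D₁ = 11.27 × (1 + 0.056) = 11.9011.
P₀ = 11.9011 / (0.092 − 0.056) = 11.9011 / 0.036 = 330.5867

€330.59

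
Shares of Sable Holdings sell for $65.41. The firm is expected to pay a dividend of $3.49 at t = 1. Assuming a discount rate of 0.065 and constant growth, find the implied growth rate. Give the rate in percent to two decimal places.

1.16%

From P₀ = D₁/(r − g), the implied growth is g = r − D₁/P₀.
g = 0.065 − 3.49/65.41 = 0.065 − 0.05336 = 0.01164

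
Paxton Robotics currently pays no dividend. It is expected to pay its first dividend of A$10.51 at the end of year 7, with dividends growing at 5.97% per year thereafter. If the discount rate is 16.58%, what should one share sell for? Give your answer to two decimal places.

A$39.46

Deferred-dividend DDM. At t=6 the remaining stream is a growing perpetuity with first payment D_7 = 10.51.
V_6 = D_7/(r−g) = 10.51/(0.1658−0.0597) = 99.0575
P₀ = V_6/(1+r)^6 = 99.0575/(1+0.1658)^6 = 39.4587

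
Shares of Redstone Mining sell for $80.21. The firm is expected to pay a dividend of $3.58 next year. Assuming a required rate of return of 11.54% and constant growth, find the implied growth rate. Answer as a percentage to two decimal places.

7.08%

From P₀ = D₁/(r − g), the implied growth is g = r − D₁/P₀.
g = 0.1154 − 3.58/80.21 = 0.1154 − 0.04463 = 0.07077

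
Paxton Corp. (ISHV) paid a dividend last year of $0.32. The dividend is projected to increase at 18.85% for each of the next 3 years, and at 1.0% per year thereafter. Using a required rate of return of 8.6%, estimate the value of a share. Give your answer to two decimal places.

Two-stage DDM. Project D₁…D_3 at 0.1885, terminal growth 0.01, discount at r = 0.086.
D_1 = 0.3803
D_2 = 0.4520
D_3 = 0.5372
Terminal value at t=3: TV = D_4/(r−g) = 0.5426/(0.086−0.01) = 7.1393
P₀ = 0.3803/(1+0.086)^1 + 0.4520/(1+0.086)^2 + 0.5372/(1+0.086)^3 + 7.1393/(1+0.086)^3 = 6.7269

$6.73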